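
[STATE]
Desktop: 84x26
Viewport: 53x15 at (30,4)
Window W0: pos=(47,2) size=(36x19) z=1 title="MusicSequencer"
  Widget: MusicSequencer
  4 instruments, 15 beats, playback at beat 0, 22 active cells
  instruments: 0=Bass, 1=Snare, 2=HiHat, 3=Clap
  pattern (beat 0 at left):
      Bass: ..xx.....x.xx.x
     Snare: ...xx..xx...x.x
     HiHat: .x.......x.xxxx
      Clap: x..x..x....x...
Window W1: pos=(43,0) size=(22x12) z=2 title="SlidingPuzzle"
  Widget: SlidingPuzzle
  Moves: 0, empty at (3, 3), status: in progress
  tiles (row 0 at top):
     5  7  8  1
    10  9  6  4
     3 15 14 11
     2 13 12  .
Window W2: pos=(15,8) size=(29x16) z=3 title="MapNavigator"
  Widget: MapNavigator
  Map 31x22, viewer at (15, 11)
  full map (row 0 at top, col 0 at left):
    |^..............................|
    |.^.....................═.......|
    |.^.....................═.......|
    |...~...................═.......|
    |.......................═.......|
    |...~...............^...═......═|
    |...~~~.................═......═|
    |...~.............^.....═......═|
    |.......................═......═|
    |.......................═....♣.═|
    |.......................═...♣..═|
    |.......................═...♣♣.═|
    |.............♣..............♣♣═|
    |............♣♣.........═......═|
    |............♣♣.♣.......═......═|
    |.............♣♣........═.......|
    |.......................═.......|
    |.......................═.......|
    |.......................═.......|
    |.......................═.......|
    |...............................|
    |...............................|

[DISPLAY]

             ┃│  5 │  7 │  8 │  1 ┃─────────────────┨
             ┃├────┼────┼────┼────┃1234             ┃
             ┃│ 10 │  9 │  6 │  4 ┃██·█             ┃
             ┃├────┼────┼────┼────┃·█·█             ┃
━━━━━━━━━━━━━┓│  3 │ 15 │ 14 │ 11 ┃████             ┃
             ┃├────┼────┼────┼────┃█···             ┃
─────────────┨│  2 │ 13 │ 12 │    ┃                 ┃
...^...═.....┃━━━━━━━━━━━━━━━━━━━━┛                 ┃
.......═.....┃   ┃                                  ┃
.^.....═.....┃   ┃                                  ┃
.......═.....┃   ┃                                  ┃
.......═....♣┃   ┃                                  ┃
.......═...♣.┃   ┃                                  ┃
.......═...♣♣┃   ┃                                  ┃
............♣┃   ┃                                  ┃


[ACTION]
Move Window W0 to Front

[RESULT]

             ┃│  ┠──────────────────────────────────┨
             ┃├──┃      ▼12345678901234             ┃
             ┃│ 1┃  Bass··██·····█·██·█             ┃
             ┃├──┃ Snare···██··██···█·█             ┃
━━━━━━━━━━━━━┓│  ┃ HiHat·█·······█·████             ┃
             ┃├──┃  Clap█··█··█····█···             ┃
─────────────┨│  ┃                                  ┃
...^...═.....┃━━━┃                                  ┃
.......═.....┃   ┃                                  ┃
.^.....═.....┃   ┃                                  ┃
.......═.....┃   ┃                                  ┃
.......═....♣┃   ┃                                  ┃
.......═...♣.┃   ┃                                  ┃
.......═...♣♣┃   ┃                                  ┃
............♣┃   ┃                                  ┃


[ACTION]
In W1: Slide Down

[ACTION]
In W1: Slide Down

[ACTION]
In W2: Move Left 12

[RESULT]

             ┃│  ┠──────────────────────────────────┨
             ┃├──┃      ▼12345678901234             ┃
             ┃│ 1┃  Bass··██·····█·██·█             ┃
             ┃├──┃ Snare···██··██···█·█             ┃
━━━━━━━━━━━━━┓│  ┃ HiHat·█·······█·████             ┃
             ┃├──┃  Clap█··█··█····█···             ┃
─────────────┨│  ┃                                  ┃
.............┃━━━┃                                  ┃
~~...........┃   ┃                                  ┃
.............┃   ┃                                  ┃
.............┃   ┃                                  ┃
.............┃   ┃                                  ┃
.............┃   ┃                                  ┃
.............┃   ┃                                  ┃
.........♣...┃   ┃                                  ┃


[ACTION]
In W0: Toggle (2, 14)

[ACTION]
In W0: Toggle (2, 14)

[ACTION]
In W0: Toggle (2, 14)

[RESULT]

             ┃│  ┠──────────────────────────────────┨
             ┃├──┃      ▼12345678901234             ┃
             ┃│ 1┃  Bass··██·····█·██·█             ┃
             ┃├──┃ Snare···██··██···█·█             ┃
━━━━━━━━━━━━━┓│  ┃ HiHat·█·······█·███·             ┃
             ┃├──┃  Clap█··█··█····█···             ┃
─────────────┨│  ┃                                  ┃
.............┃━━━┃                                  ┃
~~...........┃   ┃                                  ┃
.............┃   ┃                                  ┃
.............┃   ┃                                  ┃
.............┃   ┃                                  ┃
.............┃   ┃                                  ┃
.............┃   ┃                                  ┃
.........♣...┃   ┃                                  ┃


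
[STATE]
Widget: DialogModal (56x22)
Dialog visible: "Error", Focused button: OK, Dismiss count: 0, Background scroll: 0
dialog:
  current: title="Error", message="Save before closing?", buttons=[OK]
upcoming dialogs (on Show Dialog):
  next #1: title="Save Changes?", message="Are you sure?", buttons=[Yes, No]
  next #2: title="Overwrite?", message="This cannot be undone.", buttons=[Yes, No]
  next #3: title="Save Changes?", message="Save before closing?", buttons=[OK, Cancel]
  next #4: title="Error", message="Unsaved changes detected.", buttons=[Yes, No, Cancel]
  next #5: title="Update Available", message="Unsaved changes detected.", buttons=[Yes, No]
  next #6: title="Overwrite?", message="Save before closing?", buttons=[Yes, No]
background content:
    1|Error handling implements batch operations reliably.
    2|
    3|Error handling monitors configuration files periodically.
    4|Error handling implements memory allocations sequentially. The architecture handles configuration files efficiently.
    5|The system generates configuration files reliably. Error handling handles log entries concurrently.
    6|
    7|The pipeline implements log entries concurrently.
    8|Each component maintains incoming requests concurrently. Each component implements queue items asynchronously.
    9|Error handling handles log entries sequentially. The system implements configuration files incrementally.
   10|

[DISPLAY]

Error handling implements batch operations reliably.    
                                                        
Error handling monitors configuration files periodically
Error handling implements memory allocations sequentiall
The system generates configuration files reliably. Error
                                                        
The pipeline implements log entries concurrently.       
Each component maintains incoming requests concurrently.
Error handling h┌──────────────────────┐ntially. The sys
                │        Error         │                
                │ Save before closing? │                
                │         [OK]         │                
                └──────────────────────┘                
                                                        
                                                        
                                                        
                                                        
                                                        
                                                        
                                                        
                                                        
                                                        


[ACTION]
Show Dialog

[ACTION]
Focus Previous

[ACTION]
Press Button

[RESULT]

Error handling implements batch operations reliably.    
                                                        
Error handling monitors configuration files periodically
Error handling implements memory allocations sequentiall
The system generates configuration files reliably. Error
                                                        
The pipeline implements log entries concurrently.       
Each component maintains incoming requests concurrently.
Error handling handles log entries sequentially. The sys
                                                        
                                                        
                                                        
                                                        
                                                        
                                                        
                                                        
                                                        
                                                        
                                                        
                                                        
                                                        
                                                        


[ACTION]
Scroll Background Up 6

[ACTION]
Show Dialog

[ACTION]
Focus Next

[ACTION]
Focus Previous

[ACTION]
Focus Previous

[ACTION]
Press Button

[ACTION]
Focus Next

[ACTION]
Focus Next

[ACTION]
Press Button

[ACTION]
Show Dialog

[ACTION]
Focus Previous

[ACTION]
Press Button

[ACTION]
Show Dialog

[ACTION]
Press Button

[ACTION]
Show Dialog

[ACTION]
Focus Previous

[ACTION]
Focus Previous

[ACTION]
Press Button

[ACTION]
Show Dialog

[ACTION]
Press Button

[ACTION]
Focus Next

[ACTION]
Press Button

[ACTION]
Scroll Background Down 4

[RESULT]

The system generates configuration files reliably. Error
                                                        
The pipeline implements log entries concurrently.       
Each component maintains incoming requests concurrently.
Error handling handles log entries sequentially. The sys
                                                        
                                                        
                                                        
                                                        
                                                        
                                                        
                                                        
                                                        
                                                        
                                                        
                                                        
                                                        
                                                        
                                                        
                                                        
                                                        
                                                        


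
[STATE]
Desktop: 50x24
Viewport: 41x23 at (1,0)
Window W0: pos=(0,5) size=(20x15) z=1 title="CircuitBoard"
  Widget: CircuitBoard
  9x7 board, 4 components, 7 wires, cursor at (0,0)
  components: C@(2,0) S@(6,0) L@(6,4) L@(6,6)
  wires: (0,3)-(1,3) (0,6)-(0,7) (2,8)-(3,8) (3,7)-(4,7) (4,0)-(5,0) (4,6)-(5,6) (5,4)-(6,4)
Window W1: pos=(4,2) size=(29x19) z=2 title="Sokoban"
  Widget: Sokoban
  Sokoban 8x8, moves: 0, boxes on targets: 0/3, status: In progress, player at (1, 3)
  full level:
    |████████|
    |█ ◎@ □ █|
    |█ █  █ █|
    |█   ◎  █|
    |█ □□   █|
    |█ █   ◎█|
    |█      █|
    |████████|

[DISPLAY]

                                         
                                         
   ┏━━━━━━━━━━━━━━━━━━━━━━━━━━━┓         
   ┃ Sokoban                   ┃         
   ┠───────────────────────────┨         
━━━┃████████                   ┃         
 Ci┃█ ◎@ □ █                   ┃         
───┃█ █  █ █                   ┃         
   ┃█   ◎  █                   ┃         
0  ┃█ □□   █                   ┃         
   ┃█ █   ◎█                   ┃         
1  ┃█      █                   ┃         
   ┃████████                   ┃         
2  ┃Moves: 0  0/3              ┃         
   ┃                           ┃         
3  ┃                           ┃         
   ┃                           ┃         
4  ┃                           ┃         
   ┃                           ┃         
━━━┃                           ┃         
   ┗━━━━━━━━━━━━━━━━━━━━━━━━━━━┛         
                                         
                                         


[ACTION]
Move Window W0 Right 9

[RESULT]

                                         
                                         
   ┏━━━━━━━━━━━━━━━━━━━━━━━━━━━┓         
   ┃ Sokoban                   ┃         
   ┠───────────────────────────┨         
   ┃████████                   ┃         
   ┃█ ◎@ □ █                   ┃         
   ┃█ █  █ █                   ┃         
   ┃█   ◎  █                   ┃         
   ┃█ □□   █                   ┃         
   ┃█ █   ◎█                   ┃         
   ┃█      █                   ┃         
   ┃████████                   ┃         
   ┃Moves: 0  0/3              ┃         
   ┃                           ┃         
   ┃                           ┃         
   ┃                           ┃         
   ┃                           ┃         
   ┃                           ┃         
   ┃                           ┃         
   ┗━━━━━━━━━━━━━━━━━━━━━━━━━━━┛         
                                         
                                         


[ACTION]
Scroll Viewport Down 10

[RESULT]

                                         
   ┏━━━━━━━━━━━━━━━━━━━━━━━━━━━┓         
   ┃ Sokoban                   ┃         
   ┠───────────────────────────┨         
   ┃████████                   ┃         
   ┃█ ◎@ □ █                   ┃         
   ┃█ █  █ █                   ┃         
   ┃█   ◎  █                   ┃         
   ┃█ □□   █                   ┃         
   ┃█ █   ◎█                   ┃         
   ┃█      █                   ┃         
   ┃████████                   ┃         
   ┃Moves: 0  0/3              ┃         
   ┃                           ┃         
   ┃                           ┃         
   ┃                           ┃         
   ┃                           ┃         
   ┃                           ┃         
   ┃                           ┃         
   ┗━━━━━━━━━━━━━━━━━━━━━━━━━━━┛         
                                         
                                         
                                         


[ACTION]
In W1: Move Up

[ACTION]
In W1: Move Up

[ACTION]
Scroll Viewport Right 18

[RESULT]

                                         
━━━━━━━━━━━━━━━━━━━━━━━┓                 
oban                   ┃                 
───────────────────────┨                 
████                   ┃                 
 □ █                   ┃                 
 █ █                   ┃                 
◎  █                   ┃                 
   █                   ┃                 
  ◎█                   ┃                 
   █                   ┃                 
████                   ┃                 
s: 0  0/3              ┃                 
                       ┃                 
                       ┃                 
                       ┃                 
                       ┃                 
                       ┃                 
                       ┃                 
━━━━━━━━━━━━━━━━━━━━━━━┛                 
                                         
                                         
                                         


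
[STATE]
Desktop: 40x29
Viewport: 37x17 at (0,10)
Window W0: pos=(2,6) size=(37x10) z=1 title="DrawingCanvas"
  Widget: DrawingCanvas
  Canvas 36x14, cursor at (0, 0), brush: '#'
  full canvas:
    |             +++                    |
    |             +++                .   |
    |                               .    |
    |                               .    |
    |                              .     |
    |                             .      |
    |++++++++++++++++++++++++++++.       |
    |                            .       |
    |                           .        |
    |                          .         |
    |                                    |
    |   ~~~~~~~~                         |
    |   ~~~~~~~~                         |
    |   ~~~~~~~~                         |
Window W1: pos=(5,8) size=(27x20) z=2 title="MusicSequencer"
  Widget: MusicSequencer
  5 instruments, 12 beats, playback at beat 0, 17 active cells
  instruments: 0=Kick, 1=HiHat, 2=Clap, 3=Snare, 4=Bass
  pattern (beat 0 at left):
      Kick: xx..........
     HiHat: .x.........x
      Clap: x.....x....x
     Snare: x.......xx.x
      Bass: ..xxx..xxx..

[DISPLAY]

  ┃  ┠─────────────────────────┨   . 
  ┃  ┃      ▼12345678901       ┃  .  
  ┃  ┃  Kick██··········       ┃  .  
  ┃  ┃ HiHat·█·········█       ┃ .   
  ┃  ┃  Clap█·····█····█       ┃.    
  ┗━━┃ Snare█·······██·█       ┃━━━━━
     ┃  Bass··███··███··       ┃     
     ┃                         ┃     
     ┃                         ┃     
     ┃                         ┃     
     ┃                         ┃     
     ┃                         ┃     
     ┃                         ┃     
     ┃                         ┃     
     ┃                         ┃     
     ┃                         ┃     
     ┃                         ┃     


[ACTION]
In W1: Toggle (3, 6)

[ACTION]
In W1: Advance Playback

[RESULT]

  ┃  ┠─────────────────────────┨   . 
  ┃  ┃      0▼2345678901       ┃  .  
  ┃  ┃  Kick██··········       ┃  .  
  ┃  ┃ HiHat·█·········█       ┃ .   
  ┃  ┃  Clap█·····█····█       ┃.    
  ┗━━┃ Snare█·····█·██·█       ┃━━━━━
     ┃  Bass··███··███··       ┃     
     ┃                         ┃     
     ┃                         ┃     
     ┃                         ┃     
     ┃                         ┃     
     ┃                         ┃     
     ┃                         ┃     
     ┃                         ┃     
     ┃                         ┃     
     ┃                         ┃     
     ┃                         ┃     


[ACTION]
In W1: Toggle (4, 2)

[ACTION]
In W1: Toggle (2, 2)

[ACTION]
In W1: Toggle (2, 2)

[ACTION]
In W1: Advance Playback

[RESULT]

  ┃  ┠─────────────────────────┨   . 
  ┃  ┃      01▼345678901       ┃  .  
  ┃  ┃  Kick██··········       ┃  .  
  ┃  ┃ HiHat·█·········█       ┃ .   
  ┃  ┃  Clap█·····█····█       ┃.    
  ┗━━┃ Snare█·····█·██·█       ┃━━━━━
     ┃  Bass···██··███··       ┃     
     ┃                         ┃     
     ┃                         ┃     
     ┃                         ┃     
     ┃                         ┃     
     ┃                         ┃     
     ┃                         ┃     
     ┃                         ┃     
     ┃                         ┃     
     ┃                         ┃     
     ┃                         ┃     


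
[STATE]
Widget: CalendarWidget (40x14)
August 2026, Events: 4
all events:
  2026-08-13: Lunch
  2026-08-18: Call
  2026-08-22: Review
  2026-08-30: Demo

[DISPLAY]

              August 2026               
Mo Tu We Th Fr Sa Su                    
                1  2                    
 3  4  5  6  7  8  9                    
10 11 12 13* 14 15 16                   
17 18* 19 20 21 22* 23                  
24 25 26 27 28 29 30*                   
31                                      
                                        
                                        
                                        
                                        
                                        
                                        


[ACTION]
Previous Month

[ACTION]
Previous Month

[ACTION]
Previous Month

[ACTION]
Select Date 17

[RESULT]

                May 2026                
Mo Tu We Th Fr Sa Su                    
             1  2  3                    
 4  5  6  7  8  9 10                    
11 12 13 14 15 16 [17]                  
18 19 20 21 22 23 24                    
25 26 27 28 29 30 31                    
                                        
                                        
                                        
                                        
                                        
                                        
                                        


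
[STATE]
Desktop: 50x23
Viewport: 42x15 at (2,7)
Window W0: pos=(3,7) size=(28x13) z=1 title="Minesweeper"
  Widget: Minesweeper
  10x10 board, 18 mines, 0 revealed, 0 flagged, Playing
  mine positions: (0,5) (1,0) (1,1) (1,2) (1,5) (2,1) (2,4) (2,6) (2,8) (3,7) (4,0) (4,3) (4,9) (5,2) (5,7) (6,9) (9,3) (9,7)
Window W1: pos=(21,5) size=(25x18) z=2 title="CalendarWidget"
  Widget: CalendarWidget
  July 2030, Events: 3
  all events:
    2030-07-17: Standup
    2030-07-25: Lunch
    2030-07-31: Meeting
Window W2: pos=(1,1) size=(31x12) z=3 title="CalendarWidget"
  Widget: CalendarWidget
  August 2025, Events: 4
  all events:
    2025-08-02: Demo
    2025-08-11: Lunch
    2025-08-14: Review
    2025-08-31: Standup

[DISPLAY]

 4  5  6  7  8  9 10         ┃────────────
11* 12 13 14* 15 16 17       ┃y 2030      
18 19 20 21 22 23 24         ┃h Fr Sa Su  
25 26 27 28 29 30 31*        ┃4  5  6  7  
                             ┃1 12 13 14  
━━━━━━━━━━━━━━━━━━━━━━━━━━━━━┛18 19 20 21 
 ┃■■■■■■■■■■       ┃22 23 24 25* 26 27 28 
 ┃■■■■■■■■■■       ┃29 30 31*             
 ┃■■■■■■■■■■       ┃                      
 ┃■■■■■■■■■■       ┃                      
 ┃■■■■■■■■■■       ┃                      
 ┃■■■■■■■■■■       ┃                      
 ┗━━━━━━━━━━━━━━━━━┃                      
                   ┃                      
                   ┃                      


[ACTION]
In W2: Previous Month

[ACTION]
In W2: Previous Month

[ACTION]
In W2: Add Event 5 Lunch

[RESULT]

 2  3  4  5*  6  7  8        ┃────────────
 9 10 11 12 13 14 15         ┃y 2030      
16 17 18 19 20 21 22         ┃h Fr Sa Su  
23 24 25 26 27 28 29         ┃4  5  6  7  
30                           ┃1 12 13 14  
━━━━━━━━━━━━━━━━━━━━━━━━━━━━━┛18 19 20 21 
 ┃■■■■■■■■■■       ┃22 23 24 25* 26 27 28 
 ┃■■■■■■■■■■       ┃29 30 31*             
 ┃■■■■■■■■■■       ┃                      
 ┃■■■■■■■■■■       ┃                      
 ┃■■■■■■■■■■       ┃                      
 ┃■■■■■■■■■■       ┃                      
 ┗━━━━━━━━━━━━━━━━━┃                      
                   ┃                      
                   ┃                      


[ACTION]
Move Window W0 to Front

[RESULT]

 ┏━━━━━━━━━━━━━━━━━━━━━━━━━━┓┃────────────
 ┃ Minesweeper              ┃┃y 2030      
1┠──────────────────────────┨┃h Fr Sa Su  
2┃■■■■■■■■■■                ┃┃4  5  6  7  
3┃■■■■■■■■■■                ┃┃1 12 13 14  
━┃■■■■■■■■■■                ┃┛18 19 20 21 
 ┃■■■■■■■■■■                ┃25* 26 27 28 
 ┃■■■■■■■■■■                ┃             
 ┃■■■■■■■■■■                ┃             
 ┃■■■■■■■■■■                ┃             
 ┃■■■■■■■■■■                ┃             
 ┃■■■■■■■■■■                ┃             
 ┗━━━━━━━━━━━━━━━━━━━━━━━━━━┛             
                   ┃                      
                   ┃                      


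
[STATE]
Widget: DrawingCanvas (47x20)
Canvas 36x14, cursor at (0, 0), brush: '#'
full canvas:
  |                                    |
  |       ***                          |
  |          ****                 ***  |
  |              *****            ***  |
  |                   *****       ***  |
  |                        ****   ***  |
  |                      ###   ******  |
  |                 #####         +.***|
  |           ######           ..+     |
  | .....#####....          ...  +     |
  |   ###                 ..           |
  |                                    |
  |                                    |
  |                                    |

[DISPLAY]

+                                              
       ***                                     
          ****                 ***             
              *****            ***             
                   *****       ***             
                        ****   ***             
                      ###   ******             
                 #####         +.***           
           ######           ..+                
 .....#####....          ...  +                
   ###                 ..                      
                                               
                                               
                                               
                                               
                                               
                                               
                                               
                                               
                                               


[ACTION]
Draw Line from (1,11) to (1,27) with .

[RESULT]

+                                              
       *** .................                   
          ****                 ***             
              *****            ***             
                   *****       ***             
                        ****   ***             
                      ###   ******             
                 #####         +.***           
           ######           ..+                
 .....#####....          ...  +                
   ###                 ..                      
                                               
                                               
                                               
                                               
                                               
                                               
                                               
                                               
                                               


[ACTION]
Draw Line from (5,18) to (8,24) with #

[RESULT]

+                                              
       *** .................                   
          ****                 ***             
              *****            ***             
                   *****       ***             
                  ##    ****   ***             
                    #####   ******             
                 #######       +.***           
           ######       #   ..+                
 .....#####....          ...  +                
   ###                 ..                      
                                               
                                               
                                               
                                               
                                               
                                               
                                               
                                               
                                               


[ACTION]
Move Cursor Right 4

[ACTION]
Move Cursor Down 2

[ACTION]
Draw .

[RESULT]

                                               
       *** .................                   
    .     ****                 ***             
              *****            ***             
                   *****       ***             
                  ##    ****   ***             
                    #####   ******             
                 #######       +.***           
           ######       #   ..+                
 .....#####....          ...  +                
   ###                 ..                      
                                               
                                               
                                               
                                               
                                               
                                               
                                               
                                               
                                               


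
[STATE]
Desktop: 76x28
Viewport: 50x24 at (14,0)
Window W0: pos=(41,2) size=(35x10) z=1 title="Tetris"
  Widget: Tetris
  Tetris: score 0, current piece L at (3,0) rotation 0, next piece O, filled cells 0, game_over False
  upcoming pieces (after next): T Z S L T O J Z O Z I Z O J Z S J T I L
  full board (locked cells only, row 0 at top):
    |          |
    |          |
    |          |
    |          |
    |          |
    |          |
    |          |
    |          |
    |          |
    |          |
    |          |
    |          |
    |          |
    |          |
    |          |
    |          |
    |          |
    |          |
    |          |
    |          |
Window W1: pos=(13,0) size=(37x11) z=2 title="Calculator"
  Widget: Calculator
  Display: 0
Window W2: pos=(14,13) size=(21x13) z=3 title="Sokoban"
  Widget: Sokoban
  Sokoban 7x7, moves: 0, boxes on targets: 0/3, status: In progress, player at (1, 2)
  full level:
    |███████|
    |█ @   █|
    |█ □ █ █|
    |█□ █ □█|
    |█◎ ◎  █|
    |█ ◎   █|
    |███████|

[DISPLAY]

━━━━━━━━━━━━━━━━━━━━━━━━━━━━━━━━━━━┓              
 Calculator                        ┃              
───────────────────────────────────┨━━━━━━━━━━━━━━
                                  0┃              
┌───┬───┬───┬───┐                  ┃──────────────
│ 7 │ 8 │ 9 │ ÷ │                  ┃  │Next:      
├───┼───┼───┼───┤                  ┃  │▓▓         
│ 4 │ 5 │ 6 │ × │                  ┃  │▓▓         
├───┼───┼───┼───┤                  ┃  │           
│ 1 │ 2 │ 3 │ - │                  ┃  │           
━━━━━━━━━━━━━━━━━━━━━━━━━━━━━━━━━━━┛  │           
                           ┗━━━━━━━━━━━━━━━━━━━━━━
                                                  
┏━━━━━━━━━━━━━━━━━━━┓                             
┃ Sokoban           ┃                             
┠───────────────────┨                             
┃███████            ┃                             
┃█ @   █            ┃                             
┃█ □ █ █            ┃                             
┃█□ █ □█            ┃                             
┃█◎ ◎  █            ┃                             
┃█ ◎   █            ┃                             
┃███████            ┃                             
┃Moves: 0  0/3      ┃                             


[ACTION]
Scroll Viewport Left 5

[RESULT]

    ┏━━━━━━━━━━━━━━━━━━━━━━━━━━━━━━━━━━━┓         
    ┃ Calculator                        ┃         
    ┠───────────────────────────────────┨━━━━━━━━━
    ┃                                  0┃         
    ┃┌───┬───┬───┬───┐                  ┃─────────
    ┃│ 7 │ 8 │ 9 │ ÷ │                  ┃  │Next: 
    ┃├───┼───┼───┼───┤                  ┃  │▓▓    
    ┃│ 4 │ 5 │ 6 │ × │                  ┃  │▓▓    
    ┃├───┼───┼───┼───┤                  ┃  │      
    ┃│ 1 │ 2 │ 3 │ - │                  ┃  │      
    ┗━━━━━━━━━━━━━━━━━━━━━━━━━━━━━━━━━━━┛  │      
                                ┗━━━━━━━━━━━━━━━━━
                                                  
     ┏━━━━━━━━━━━━━━━━━━━┓                        
     ┃ Sokoban           ┃                        
     ┠───────────────────┨                        
     ┃███████            ┃                        
     ┃█ @   █            ┃                        
     ┃█ □ █ █            ┃                        
     ┃█□ █ □█            ┃                        
     ┃█◎ ◎  █            ┃                        
     ┃█ ◎   █            ┃                        
     ┃███████            ┃                        
     ┃Moves: 0  0/3      ┃                        


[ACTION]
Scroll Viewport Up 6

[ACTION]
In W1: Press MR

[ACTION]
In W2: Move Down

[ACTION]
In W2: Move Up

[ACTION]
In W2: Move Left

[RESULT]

    ┏━━━━━━━━━━━━━━━━━━━━━━━━━━━━━━━━━━━┓         
    ┃ Calculator                        ┃         
    ┠───────────────────────────────────┨━━━━━━━━━
    ┃                                  0┃         
    ┃┌───┬───┬───┬───┐                  ┃─────────
    ┃│ 7 │ 8 │ 9 │ ÷ │                  ┃  │Next: 
    ┃├───┼───┼───┼───┤                  ┃  │▓▓    
    ┃│ 4 │ 5 │ 6 │ × │                  ┃  │▓▓    
    ┃├───┼───┼───┼───┤                  ┃  │      
    ┃│ 1 │ 2 │ 3 │ - │                  ┃  │      
    ┗━━━━━━━━━━━━━━━━━━━━━━━━━━━━━━━━━━━┛  │      
                                ┗━━━━━━━━━━━━━━━━━
                                                  
     ┏━━━━━━━━━━━━━━━━━━━┓                        
     ┃ Sokoban           ┃                        
     ┠───────────────────┨                        
     ┃███████            ┃                        
     ┃█@    █            ┃                        
     ┃█   █ █            ┃                        
     ┃█□□█ □█            ┃                        
     ┃█◎ ◎  █            ┃                        
     ┃█ ◎   █            ┃                        
     ┃███████            ┃                        
     ┃Moves: 3  0/3      ┃                        


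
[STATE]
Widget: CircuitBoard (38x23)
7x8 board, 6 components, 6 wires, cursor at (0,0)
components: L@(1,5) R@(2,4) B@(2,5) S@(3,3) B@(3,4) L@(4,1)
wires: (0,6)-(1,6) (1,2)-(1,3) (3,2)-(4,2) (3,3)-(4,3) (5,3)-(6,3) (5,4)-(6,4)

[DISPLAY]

   0 1 2 3 4 5 6                      
0  [.]                      ·         
                            │         
1           · ─ ·       L   ·         
                                      
2                   R   B             
                                      
3           ·   S   B                 
            │   │                     
4       L   ·   ·                     
                                      
5               ·   ·                 
                │   │                 
6               ·   ·                 
                                      
7                                     
Cursor: (0,0)                         
                                      
                                      
                                      
                                      
                                      
                                      


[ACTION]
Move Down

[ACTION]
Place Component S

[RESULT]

   0 1 2 3 4 5 6                      
0                           ·         
                            │         
1  [S]      · ─ ·       L   ·         
                                      
2                   R   B             
                                      
3           ·   S   B                 
            │   │                     
4       L   ·   ·                     
                                      
5               ·   ·                 
                │   │                 
6               ·   ·                 
                                      
7                                     
Cursor: (1,0)                         
                                      
                                      
                                      
                                      
                                      
                                      


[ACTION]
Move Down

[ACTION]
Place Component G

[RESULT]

   0 1 2 3 4 5 6                      
0                           ·         
                            │         
1   S       · ─ ·       L   ·         
                                      
2  [G]              R   B             
                                      
3           ·   S   B                 
            │   │                     
4       L   ·   ·                     
                                      
5               ·   ·                 
                │   │                 
6               ·   ·                 
                                      
7                                     
Cursor: (2,0)                         
                                      
                                      
                                      
                                      
                                      
                                      
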